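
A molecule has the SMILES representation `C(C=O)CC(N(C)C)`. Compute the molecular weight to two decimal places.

115.18 g/mol

Atom tally by fragment:
  OHCCH2 → C:2 H:3 O:1
  CH2 → C:1 H:2
  CH2N(CH3)2 → C:3 H:8 N:1
Element totals:
  C: 6
  H: 13
  N: 1
  O: 1
Molecular formula: C6H13NO.
  M = 6(12.011) + 13(1.008) + 14.007 + 15.999
    = 72.066 + 13.104 + 14.007 + 15.999 = 115.176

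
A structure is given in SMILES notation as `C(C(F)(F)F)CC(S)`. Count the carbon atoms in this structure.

Atom tally by fragment:
  F3CCH2 → C:2 H:2 F:3
  CH2 → C:1 H:2
  CH2SH → C:1 H:3 S:1
Element totals:
  C: 4
  H: 7
  F: 3
  S: 1

4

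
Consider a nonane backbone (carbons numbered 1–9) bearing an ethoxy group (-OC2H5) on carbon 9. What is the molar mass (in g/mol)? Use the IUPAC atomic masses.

172.31 g/mol

Atom tally by fragment:
  CH3 → C:1 H:3
  CH2 → C:1 H:2
  CH2 → C:1 H:2
  CH2 → C:1 H:2
  CH2 → C:1 H:2
  CH2 → C:1 H:2
  CH2 → C:1 H:2
  CH2 → C:1 H:2
  CH2OC2H5 → C:3 H:7 O:1
Element totals:
  C: 11
  H: 24
  O: 1
Molecular formula: C11H24O.
  M = 11(12.011) + 24(1.008) + 15.999
    = 132.121 + 24.192 + 15.999 = 172.312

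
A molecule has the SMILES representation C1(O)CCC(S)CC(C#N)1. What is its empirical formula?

Atom tally by fragment:
  cyclohexane ring core → C:6 H:12
  (− 3 ring H displaced by substituents)
  + OH → O:1 H:1
  + SH → S:1 H:1
  + CN → C:1 N:1
Element totals:
  C: 7
  H: 11
  N: 1
  O: 1
  S: 1
Molecular formula: C7H11NOS.
gcd of subscripts (7, 11, 1, 1, 1) = 1, so the empirical formula equals the molecular formula.

C7H11NOS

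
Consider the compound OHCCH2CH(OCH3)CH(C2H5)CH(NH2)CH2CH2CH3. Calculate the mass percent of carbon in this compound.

Atom tally by fragment:
  OHCCH2 → C:2 H:3 O:1
  CH(OCH3) → C:2 H:4 O:1
  CH(C2H5) → C:3 H:6
  CH(NH2) → C:1 H:3 N:1
  CH2 → C:1 H:2
  CH2 → C:1 H:2
  CH3 → C:1 H:3
Element totals:
  C: 11
  H: 23
  N: 1
  O: 2
Molecular formula: C11H23NO2.
Molar mass = 201.310 g/mol.
Mass from C: 11 × 12.011 = 132.121 g/mol.
%C = 132.121 / 201.310 × 100 = 65.63%.

65.63%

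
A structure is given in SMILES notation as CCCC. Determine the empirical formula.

Atom tally by fragment:
  CH3 → C:1 H:3
  CH2 → C:1 H:2
  CH2 → C:1 H:2
  CH3 → C:1 H:3
Element totals:
  C: 4
  H: 10
Molecular formula: C4H10.
gcd of subscripts = 2; dividing each by 2:
  C: 4/2 = 2
  H: 10/2 = 5

C2H5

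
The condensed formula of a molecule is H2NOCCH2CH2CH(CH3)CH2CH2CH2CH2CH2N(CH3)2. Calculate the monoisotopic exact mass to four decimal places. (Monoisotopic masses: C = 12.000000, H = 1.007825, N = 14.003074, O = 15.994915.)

214.2045

Element totals:
  C: 12
  H: 26
  N: 2
  O: 1
Molecular formula: C12H26N2O.
  M = 12(12.0) + 26(1.007825) + 2(14.003074) + 15.994915
    = 144.000000 + 26.203450 + 28.006148 + 15.994915 = 214.204513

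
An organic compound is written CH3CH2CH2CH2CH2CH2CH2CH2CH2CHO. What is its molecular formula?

C10H20O

Atom tally by fragment:
  CH3 → C:1 H:3
  CH2 → C:1 H:2
  CH2 → C:1 H:2
  CH2 → C:1 H:2
  CH2 → C:1 H:2
  CH2 → C:1 H:2
  CH2 → C:1 H:2
  CH2 → C:1 H:2
  CH2CHO → C:2 H:3 O:1
Element totals:
  C: 10
  H: 20
  O: 1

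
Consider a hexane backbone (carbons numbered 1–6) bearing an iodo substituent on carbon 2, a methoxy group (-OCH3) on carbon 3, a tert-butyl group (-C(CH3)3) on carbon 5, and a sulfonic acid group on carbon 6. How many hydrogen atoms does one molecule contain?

Atom tally by fragment:
  CH3 → C:1 H:3
  CH(I) → C:1 H:1 I:1
  CH(OCH3) → C:2 H:4 O:1
  CH2 → C:1 H:2
  CH(C(CH3)3) → C:5 H:10
  CH2SO3H → C:1 H:3 S:1 O:3
Element totals:
  C: 11
  H: 23
  I: 1
  O: 4
  S: 1

23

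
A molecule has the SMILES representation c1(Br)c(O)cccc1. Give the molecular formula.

C6H5BrO

Atom tally by fragment:
  benzene ring core → C:6 H:6
  (− 2 ring H displaced by substituents)
  + Br → Br:1
  + OH → O:1 H:1
Element totals:
  C: 6
  H: 5
  Br: 1
  O: 1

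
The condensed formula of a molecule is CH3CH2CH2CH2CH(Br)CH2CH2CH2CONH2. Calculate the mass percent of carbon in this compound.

45.77%

Atom tally by fragment:
  CH3 → C:1 H:3
  CH2 → C:1 H:2
  CH2 → C:1 H:2
  CH2 → C:1 H:2
  CH(Br) → C:1 H:1 Br:1
  CH2 → C:1 H:2
  CH2 → C:1 H:2
  CH2CONH2 → C:2 H:4 O:1 N:1
Element totals:
  C: 9
  H: 18
  Br: 1
  N: 1
  O: 1
Molecular formula: C9H18BrNO.
Molar mass = 236.153 g/mol.
Mass from C: 9 × 12.011 = 108.099 g/mol.
%C = 108.099 / 236.153 × 100 = 45.77%.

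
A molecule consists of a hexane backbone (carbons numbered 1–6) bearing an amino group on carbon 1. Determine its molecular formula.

C6H15N

Atom tally by fragment:
  H2NCH2 → C:1 H:4 N:1
  CH2 → C:1 H:2
  CH2 → C:1 H:2
  CH2 → C:1 H:2
  CH2 → C:1 H:2
  CH3 → C:1 H:3
Element totals:
  C: 6
  H: 15
  N: 1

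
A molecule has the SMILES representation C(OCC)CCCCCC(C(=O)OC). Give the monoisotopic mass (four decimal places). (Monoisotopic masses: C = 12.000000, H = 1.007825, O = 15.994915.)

202.1569

Atom tally by fragment:
  C2H5OCH2 → C:3 H:7 O:1
  CH2 → C:1 H:2
  CH2 → C:1 H:2
  CH2 → C:1 H:2
  CH2 → C:1 H:2
  CH2 → C:1 H:2
  CH2COOCH3 → C:3 H:5 O:2
Element totals:
  C: 11
  H: 22
  O: 3
Molecular formula: C11H22O3.
  M = 11(12.0) + 22(1.007825) + 3(15.994915)
    = 132.000000 + 22.172150 + 47.984745 = 202.156895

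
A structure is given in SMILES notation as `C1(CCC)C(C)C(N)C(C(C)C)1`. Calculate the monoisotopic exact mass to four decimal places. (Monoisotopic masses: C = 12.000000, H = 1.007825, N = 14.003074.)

Atom tally by fragment:
  cyclobutane ring core → C:4 H:8
  (− 4 ring H displaced by substituents)
  + CH2CH2CH3 → C:3 H:7
  + CH3 → C:1 H:3
  + NH2 → N:1 H:2
  + CH(CH3)2 → C:3 H:7
Element totals:
  C: 11
  H: 23
  N: 1
Molecular formula: C11H23N.
  M = 11(12.0) + 23(1.007825) + 14.003074
    = 132.000000 + 23.179975 + 14.003074 = 169.183049

169.1830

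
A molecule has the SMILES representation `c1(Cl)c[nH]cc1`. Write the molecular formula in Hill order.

Atom tally by fragment:
  pyrrole ring core → C:4 H:5 N:1
  (− 1 ring H displaced by substituents)
  + Cl → Cl:1
Element totals:
  C: 4
  H: 4
  Cl: 1
  N: 1

C4H4ClN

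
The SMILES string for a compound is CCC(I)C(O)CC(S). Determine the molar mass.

Atom tally by fragment:
  CH3 → C:1 H:3
  CH2 → C:1 H:2
  CH(I) → C:1 H:1 I:1
  CH(OH) → C:1 H:2 O:1
  CH2 → C:1 H:2
  CH2SH → C:1 H:3 S:1
Element totals:
  C: 6
  H: 13
  I: 1
  O: 1
  S: 1
Molecular formula: C6H13IOS.
  M = 6(12.011) + 13(1.008) + 126.904 + 15.999 + 32.06
    = 72.066 + 13.104 + 126.904 + 15.999 + 32.060 = 260.133

260.13 g/mol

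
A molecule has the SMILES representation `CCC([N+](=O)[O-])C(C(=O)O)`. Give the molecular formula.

Atom tally by fragment:
  CH3 → C:1 H:3
  CH2 → C:1 H:2
  CH(NO2) → C:1 H:1 N:1 O:2
  CH2COOH → C:2 H:3 O:2
Element totals:
  C: 5
  H: 9
  N: 1
  O: 4

C5H9NO4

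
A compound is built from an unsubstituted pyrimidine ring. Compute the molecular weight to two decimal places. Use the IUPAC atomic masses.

Atom tally by fragment:
  pyrimidine ring core → C:4 H:4 N:2
Element totals:
  C: 4
  H: 4
  N: 2
Molecular formula: C4H4N2.
  M = 4(12.011) + 4(1.008) + 2(14.007)
    = 48.044 + 4.032 + 28.014 = 80.090

80.09 g/mol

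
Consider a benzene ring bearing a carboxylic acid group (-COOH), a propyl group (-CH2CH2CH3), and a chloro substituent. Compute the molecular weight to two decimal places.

198.65 g/mol

Atom tally by fragment:
  benzene ring core → C:6 H:6
  (− 3 ring H displaced by substituents)
  + COOH → C:1 H:1 O:2
  + CH2CH2CH3 → C:3 H:7
  + Cl → Cl:1
Element totals:
  C: 10
  H: 11
  Cl: 1
  O: 2
Molecular formula: C10H11ClO2.
  M = 10(12.011) + 11(1.008) + 35.45 + 2(15.999)
    = 120.110 + 11.088 + 35.450 + 31.998 = 198.646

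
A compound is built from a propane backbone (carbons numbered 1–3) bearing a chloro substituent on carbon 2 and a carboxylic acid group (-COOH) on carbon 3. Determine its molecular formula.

Atom tally by fragment:
  CH3 → C:1 H:3
  CH(Cl) → C:1 H:1 Cl:1
  CH2COOH → C:2 H:3 O:2
Element totals:
  C: 4
  H: 7
  Cl: 1
  O: 2

C4H7ClO2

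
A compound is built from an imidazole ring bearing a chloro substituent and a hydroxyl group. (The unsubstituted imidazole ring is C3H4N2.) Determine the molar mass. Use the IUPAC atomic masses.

Atom tally by fragment:
  imidazole ring core → C:3 H:4 N:2
  (− 2 ring H displaced by substituents)
  + Cl → Cl:1
  + OH → O:1 H:1
Element totals:
  C: 3
  H: 3
  Cl: 1
  N: 2
  O: 1
Molecular formula: C3H3ClN2O.
  M = 3(12.011) + 3(1.008) + 35.45 + 2(14.007) + 15.999
    = 36.033 + 3.024 + 35.450 + 28.014 + 15.999 = 118.520

118.52 g/mol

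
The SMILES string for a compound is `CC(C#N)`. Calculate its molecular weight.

Atom tally by fragment:
  CH3 → C:1 H:3
  CH2CN → C:2 H:2 N:1
Element totals:
  C: 3
  H: 5
  N: 1
Molecular formula: C3H5N.
  M = 3(12.011) + 5(1.008) + 14.007
    = 36.033 + 5.040 + 14.007 = 55.080

55.08 g/mol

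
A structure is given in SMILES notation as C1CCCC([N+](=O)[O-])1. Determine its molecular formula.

Atom tally by fragment:
  cyclopentane ring core → C:5 H:10
  (− 1 ring H displaced by substituents)
  + NO2 → N:1 O:2
Element totals:
  C: 5
  H: 9
  N: 1
  O: 2

C5H9NO2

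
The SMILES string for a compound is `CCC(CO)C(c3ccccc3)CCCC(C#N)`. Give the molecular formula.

Atom tally by fragment:
  CH3 → C:1 H:3
  CH2 → C:1 H:2
  CH(CH2OH) → C:2 H:4 O:1
  CH(C6H5) → C:7 H:6
  CH2 → C:1 H:2
  CH2 → C:1 H:2
  CH2 → C:1 H:2
  CH2CN → C:2 H:2 N:1
Element totals:
  C: 16
  H: 23
  N: 1
  O: 1

C16H23NO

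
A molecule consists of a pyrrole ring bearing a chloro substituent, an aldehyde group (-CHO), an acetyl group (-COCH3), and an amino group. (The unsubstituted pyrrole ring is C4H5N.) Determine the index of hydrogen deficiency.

Atom tally by fragment:
  pyrrole ring core → C:4 H:5 N:1
  (− 4 ring H displaced by substituents)
  + Cl → Cl:1
  + CHO → C:1 H:1 O:1
  + COCH3 → C:2 H:3 O:1
  + NH2 → N:1 H:2
Element totals:
  C: 7
  H: 7
  Cl: 1
  N: 2
  O: 2
Molecular formula: C7H7ClN2O2.
DoU = (2C + 2 + N − H − X) / 2 = (2·7 + 2 + 2 − 7 − 1) / 2 = 5.

5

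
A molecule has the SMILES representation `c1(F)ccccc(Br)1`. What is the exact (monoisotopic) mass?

173.9480

Atom tally by fragment:
  benzene ring core → C:6 H:6
  (− 2 ring H displaced by substituents)
  + F → F:1
  + Br → Br:1
Element totals:
  C: 6
  H: 4
  Br: 1
  F: 1
Molecular formula: C6H4BrF.
  M = 6(12.0) + 4(1.007825) + 78.918338 + 18.998403
    = 72.000000 + 4.031300 + 78.918338 + 18.998403 = 173.948041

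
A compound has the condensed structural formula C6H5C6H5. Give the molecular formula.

C12H10

Atom tally by fragment:
  benzene ring core → C:6 H:6
  (− 1 ring H displaced by substituents)
  + C6H5 → C:6 H:5
Element totals:
  C: 12
  H: 10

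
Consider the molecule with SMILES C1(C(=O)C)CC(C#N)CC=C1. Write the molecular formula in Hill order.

C9H11NO

Atom tally by fragment:
  cyclohexene ring core → C:6 H:10
  (− 2 ring H displaced by substituents)
  + COCH3 → C:2 H:3 O:1
  + CN → C:1 N:1
Element totals:
  C: 9
  H: 11
  N: 1
  O: 1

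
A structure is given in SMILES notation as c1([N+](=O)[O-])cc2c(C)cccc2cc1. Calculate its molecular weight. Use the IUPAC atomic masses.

187.20 g/mol

Atom tally by fragment:
  naphthalene ring system core → C:10 H:8
  (− 2 ring H displaced by substituents)
  + NO2 → N:1 O:2
  + CH3 → C:1 H:3
Element totals:
  C: 11
  H: 9
  N: 1
  O: 2
Molecular formula: C11H9NO2.
  M = 11(12.011) + 9(1.008) + 14.007 + 2(15.999)
    = 132.121 + 9.072 + 14.007 + 31.998 = 187.198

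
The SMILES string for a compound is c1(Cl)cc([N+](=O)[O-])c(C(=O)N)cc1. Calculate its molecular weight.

Atom tally by fragment:
  benzene ring core → C:6 H:6
  (− 3 ring H displaced by substituents)
  + Cl → Cl:1
  + NO2 → N:1 O:2
  + CONH2 → C:1 H:2 O:1 N:1
Element totals:
  C: 7
  H: 5
  Cl: 1
  N: 2
  O: 3
Molecular formula: C7H5ClN2O3.
  M = 7(12.011) + 5(1.008) + 35.45 + 2(14.007) + 3(15.999)
    = 84.077 + 5.040 + 35.450 + 28.014 + 47.997 = 200.578

200.58 g/mol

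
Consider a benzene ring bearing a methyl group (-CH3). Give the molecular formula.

C7H8

Atom tally by fragment:
  benzene ring core → C:6 H:6
  (− 1 ring H displaced by substituents)
  + CH3 → C:1 H:3
Element totals:
  C: 7
  H: 8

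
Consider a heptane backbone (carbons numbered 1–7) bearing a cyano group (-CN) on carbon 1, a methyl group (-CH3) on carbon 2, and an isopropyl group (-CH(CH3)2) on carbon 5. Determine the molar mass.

181.32 g/mol

Atom tally by fragment:
  NCCH2 → C:2 H:2 N:1
  CH(CH3) → C:2 H:4
  CH2 → C:1 H:2
  CH2 → C:1 H:2
  CH(CH(CH3)2) → C:4 H:8
  CH2 → C:1 H:2
  CH3 → C:1 H:3
Element totals:
  C: 12
  H: 23
  N: 1
Molecular formula: C12H23N.
  M = 12(12.011) + 23(1.008) + 14.007
    = 144.132 + 23.184 + 14.007 = 181.323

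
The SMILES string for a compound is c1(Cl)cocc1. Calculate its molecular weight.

Atom tally by fragment:
  furan ring core → C:4 H:4 O:1
  (− 1 ring H displaced by substituents)
  + Cl → Cl:1
Element totals:
  C: 4
  H: 3
  Cl: 1
  O: 1
Molecular formula: C4H3ClO.
  M = 4(12.011) + 3(1.008) + 35.45 + 15.999
    = 48.044 + 3.024 + 35.450 + 15.999 = 102.517

102.52 g/mol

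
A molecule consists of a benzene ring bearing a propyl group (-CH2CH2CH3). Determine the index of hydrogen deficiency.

Atom tally by fragment:
  benzene ring core → C:6 H:6
  (− 1 ring H displaced by substituents)
  + CH2CH2CH3 → C:3 H:7
Element totals:
  C: 9
  H: 12
Molecular formula: C9H12.
DoU = (2C + 2 + N − H − X) / 2 = (2·9 + 2 + 0 − 12 − 0) / 2 = 4.

4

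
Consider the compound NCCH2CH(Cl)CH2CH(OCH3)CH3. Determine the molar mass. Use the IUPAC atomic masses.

Atom tally by fragment:
  NCCH2 → C:2 H:2 N:1
  CH(Cl) → C:1 H:1 Cl:1
  CH2 → C:1 H:2
  CH(OCH3) → C:2 H:4 O:1
  CH3 → C:1 H:3
Element totals:
  C: 7
  H: 12
  Cl: 1
  N: 1
  O: 1
Molecular formula: C7H12ClNO.
  M = 7(12.011) + 12(1.008) + 35.45 + 14.007 + 15.999
    = 84.077 + 12.096 + 35.450 + 14.007 + 15.999 = 161.629

161.63 g/mol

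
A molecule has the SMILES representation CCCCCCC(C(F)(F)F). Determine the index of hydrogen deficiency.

Atom tally by fragment:
  CH3 → C:1 H:3
  CH2 → C:1 H:2
  CH2 → C:1 H:2
  CH2 → C:1 H:2
  CH2 → C:1 H:2
  CH2 → C:1 H:2
  CH2CF3 → C:2 H:2 F:3
Element totals:
  C: 8
  H: 15
  F: 3
Molecular formula: C8H15F3.
DoU = (2C + 2 + N − H − X) / 2 = (2·8 + 2 + 0 − 15 − 3) / 2 = 0.

0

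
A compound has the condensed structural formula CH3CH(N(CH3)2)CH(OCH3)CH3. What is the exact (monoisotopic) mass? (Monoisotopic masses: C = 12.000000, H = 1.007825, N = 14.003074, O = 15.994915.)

131.1310

Atom tally by fragment:
  CH3 → C:1 H:3
  CH(N(CH3)2) → C:3 H:7 N:1
  CH(OCH3) → C:2 H:4 O:1
  CH3 → C:1 H:3
Element totals:
  C: 7
  H: 17
  N: 1
  O: 1
Molecular formula: C7H17NO.
  M = 7(12.0) + 17(1.007825) + 14.003074 + 15.994915
    = 84.000000 + 17.133025 + 14.003074 + 15.994915 = 131.131014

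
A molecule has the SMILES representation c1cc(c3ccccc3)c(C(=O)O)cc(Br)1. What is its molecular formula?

Atom tally by fragment:
  benzene ring core → C:6 H:6
  (− 3 ring H displaced by substituents)
  + C6H5 → C:6 H:5
  + COOH → C:1 H:1 O:2
  + Br → Br:1
Element totals:
  C: 13
  H: 9
  Br: 1
  O: 2

C13H9BrO2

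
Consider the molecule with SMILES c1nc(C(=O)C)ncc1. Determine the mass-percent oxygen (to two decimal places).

13.10%

Atom tally by fragment:
  pyrimidine ring core → C:4 H:4 N:2
  (− 1 ring H displaced by substituents)
  + COCH3 → C:2 H:3 O:1
Element totals:
  C: 6
  H: 6
  N: 2
  O: 1
Molecular formula: C6H6N2O.
Molar mass = 122.127 g/mol.
Mass from O: 1 × 15.999 = 15.999 g/mol.
%O = 15.999 / 122.127 × 100 = 13.10%.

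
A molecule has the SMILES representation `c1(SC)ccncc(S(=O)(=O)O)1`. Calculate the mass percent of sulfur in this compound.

Atom tally by fragment:
  pyridine ring core → C:5 H:5 N:1
  (− 2 ring H displaced by substituents)
  + SCH3 → C:1 H:3 S:1
  + SO3H → S:1 O:3 H:1
Element totals:
  C: 6
  H: 7
  N: 1
  O: 3
  S: 2
Molecular formula: C6H7NO3S2.
Molar mass = 205.246 g/mol.
Mass from S: 2 × 32.06 = 64.120 g/mol.
%S = 64.120 / 205.246 × 100 = 31.24%.

31.24%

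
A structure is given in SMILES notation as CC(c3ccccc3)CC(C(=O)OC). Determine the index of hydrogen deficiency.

5

Atom tally by fragment:
  CH3 → C:1 H:3
  CH(C6H5) → C:7 H:6
  CH2 → C:1 H:2
  CH2COOCH3 → C:3 H:5 O:2
Element totals:
  C: 12
  H: 16
  O: 2
Molecular formula: C12H16O2.
DoU = (2C + 2 + N − H − X) / 2 = (2·12 + 2 + 0 − 16 − 0) / 2 = 5.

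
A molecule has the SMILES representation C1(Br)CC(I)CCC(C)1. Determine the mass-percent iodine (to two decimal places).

41.89%

Atom tally by fragment:
  cyclohexane ring core → C:6 H:12
  (− 3 ring H displaced by substituents)
  + Br → Br:1
  + I → I:1
  + CH3 → C:1 H:3
Element totals:
  C: 7
  H: 12
  Br: 1
  I: 1
Molecular formula: C7H12BrI.
Molar mass = 302.981 g/mol.
Mass from I: 1 × 126.904 = 126.904 g/mol.
%I = 126.904 / 302.981 × 100 = 41.89%.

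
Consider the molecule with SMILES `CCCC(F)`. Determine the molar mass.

76.11 g/mol

Atom tally by fragment:
  CH3 → C:1 H:3
  CH2 → C:1 H:2
  CH2 → C:1 H:2
  CH2F → C:1 H:2 F:1
Element totals:
  C: 4
  H: 9
  F: 1
Molecular formula: C4H9F.
  M = 4(12.011) + 9(1.008) + 18.998
    = 48.044 + 9.072 + 18.998 = 76.114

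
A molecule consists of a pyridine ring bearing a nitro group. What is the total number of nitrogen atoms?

2

Atom tally by fragment:
  pyridine ring core → C:5 H:5 N:1
  (− 1 ring H displaced by substituents)
  + NO2 → N:1 O:2
Element totals:
  C: 5
  H: 4
  N: 2
  O: 2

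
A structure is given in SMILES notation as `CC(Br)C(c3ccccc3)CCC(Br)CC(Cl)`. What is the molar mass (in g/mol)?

382.56 g/mol

Atom tally by fragment:
  CH3 → C:1 H:3
  CH(Br) → C:1 H:1 Br:1
  CH(C6H5) → C:7 H:6
  CH2 → C:1 H:2
  CH2 → C:1 H:2
  CH(Br) → C:1 H:1 Br:1
  CH2 → C:1 H:2
  CH2Cl → C:1 H:2 Cl:1
Element totals:
  C: 14
  H: 19
  Br: 2
  Cl: 1
Molecular formula: C14H19Br2Cl.
  M = 14(12.011) + 19(1.008) + 2(79.904) + 35.45
    = 168.154 + 19.152 + 159.808 + 35.450 = 382.564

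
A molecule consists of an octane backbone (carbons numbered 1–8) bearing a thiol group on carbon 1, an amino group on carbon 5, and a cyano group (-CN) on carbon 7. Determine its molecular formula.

Atom tally by fragment:
  HSCH2 → C:1 H:3 S:1
  CH2 → C:1 H:2
  CH2 → C:1 H:2
  CH2 → C:1 H:2
  CH(NH2) → C:1 H:3 N:1
  CH2 → C:1 H:2
  CH(CN) → C:2 H:1 N:1
  CH3 → C:1 H:3
Element totals:
  C: 9
  H: 18
  N: 2
  S: 1

C9H18N2S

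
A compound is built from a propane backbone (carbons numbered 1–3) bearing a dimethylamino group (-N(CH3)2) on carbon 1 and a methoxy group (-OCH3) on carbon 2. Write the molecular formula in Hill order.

C6H15NO

Atom tally by fragment:
  (CH3)2NCH2 → C:3 H:8 N:1
  CH(OCH3) → C:2 H:4 O:1
  CH3 → C:1 H:3
Element totals:
  C: 6
  H: 15
  N: 1
  O: 1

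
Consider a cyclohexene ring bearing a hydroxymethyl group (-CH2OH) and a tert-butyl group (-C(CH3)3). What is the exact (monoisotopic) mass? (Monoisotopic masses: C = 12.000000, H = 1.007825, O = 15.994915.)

Atom tally by fragment:
  cyclohexene ring core → C:6 H:10
  (− 2 ring H displaced by substituents)
  + CH2OH → C:1 H:3 O:1
  + C(CH3)3 → C:4 H:9
Element totals:
  C: 11
  H: 20
  O: 1
Molecular formula: C11H20O.
  M = 11(12.0) + 20(1.007825) + 15.994915
    = 132.000000 + 20.156500 + 15.994915 = 168.151415

168.1514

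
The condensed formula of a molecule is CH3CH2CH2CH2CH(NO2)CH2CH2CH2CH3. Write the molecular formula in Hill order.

C9H19NO2

Element totals:
  C: 9
  H: 19
  N: 1
  O: 2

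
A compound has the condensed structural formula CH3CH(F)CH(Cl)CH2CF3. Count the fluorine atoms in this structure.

Element totals:
  C: 5
  H: 7
  Cl: 1
  F: 4

4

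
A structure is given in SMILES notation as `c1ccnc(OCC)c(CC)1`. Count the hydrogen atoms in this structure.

Atom tally by fragment:
  pyridine ring core → C:5 H:5 N:1
  (− 2 ring H displaced by substituents)
  + OC2H5 → C:2 H:5 O:1
  + C2H5 → C:2 H:5
Element totals:
  C: 9
  H: 13
  N: 1
  O: 1

13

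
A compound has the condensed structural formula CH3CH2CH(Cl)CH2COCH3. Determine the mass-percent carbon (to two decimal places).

53.54%

Element totals:
  C: 6
  H: 11
  Cl: 1
  O: 1
Molecular formula: C6H11ClO.
Molar mass = 134.603 g/mol.
Mass from C: 6 × 12.011 = 72.066 g/mol.
%C = 72.066 / 134.603 × 100 = 53.54%.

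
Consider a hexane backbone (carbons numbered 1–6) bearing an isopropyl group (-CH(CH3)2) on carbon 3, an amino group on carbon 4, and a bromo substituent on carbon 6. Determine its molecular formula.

C9H20BrN

Atom tally by fragment:
  CH3 → C:1 H:3
  CH2 → C:1 H:2
  CH(CH(CH3)2) → C:4 H:8
  CH(NH2) → C:1 H:3 N:1
  CH2 → C:1 H:2
  CH2Br → C:1 H:2 Br:1
Element totals:
  C: 9
  H: 20
  Br: 1
  N: 1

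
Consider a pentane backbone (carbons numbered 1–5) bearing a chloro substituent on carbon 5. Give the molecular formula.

Atom tally by fragment:
  CH3 → C:1 H:3
  CH2 → C:1 H:2
  CH2 → C:1 H:2
  CH2 → C:1 H:2
  CH2Cl → C:1 H:2 Cl:1
Element totals:
  C: 5
  H: 11
  Cl: 1

C5H11Cl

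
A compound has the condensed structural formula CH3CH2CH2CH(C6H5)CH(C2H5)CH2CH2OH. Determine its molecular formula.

C15H24O

Atom tally by fragment:
  CH3 → C:1 H:3
  CH2 → C:1 H:2
  CH2 → C:1 H:2
  CH(C6H5) → C:7 H:6
  CH(C2H5) → C:3 H:6
  CH2 → C:1 H:2
  CH2OH → C:1 H:3 O:1
Element totals:
  C: 15
  H: 24
  O: 1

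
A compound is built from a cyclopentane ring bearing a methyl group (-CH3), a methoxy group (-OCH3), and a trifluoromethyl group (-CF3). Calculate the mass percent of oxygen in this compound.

8.78%

Atom tally by fragment:
  cyclopentane ring core → C:5 H:10
  (− 3 ring H displaced by substituents)
  + CH3 → C:1 H:3
  + OCH3 → C:1 H:3 O:1
  + CF3 → C:1 F:3
Element totals:
  C: 8
  H: 13
  F: 3
  O: 1
Molecular formula: C8H13F3O.
Molar mass = 182.185 g/mol.
Mass from O: 1 × 15.999 = 15.999 g/mol.
%O = 15.999 / 182.185 × 100 = 8.78%.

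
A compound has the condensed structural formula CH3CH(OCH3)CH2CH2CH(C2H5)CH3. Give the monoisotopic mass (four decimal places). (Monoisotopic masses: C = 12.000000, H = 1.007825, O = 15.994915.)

Element totals:
  C: 9
  H: 20
  O: 1
Molecular formula: C9H20O.
  M = 9(12.0) + 20(1.007825) + 15.994915
    = 108.000000 + 20.156500 + 15.994915 = 144.151415

144.1514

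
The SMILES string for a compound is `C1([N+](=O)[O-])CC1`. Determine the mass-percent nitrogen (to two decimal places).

Atom tally by fragment:
  cyclopropane ring core → C:3 H:6
  (− 1 ring H displaced by substituents)
  + NO2 → N:1 O:2
Element totals:
  C: 3
  H: 5
  N: 1
  O: 2
Molecular formula: C3H5NO2.
Molar mass = 87.078 g/mol.
Mass from N: 1 × 14.007 = 14.007 g/mol.
%N = 14.007 / 87.078 × 100 = 16.09%.

16.09%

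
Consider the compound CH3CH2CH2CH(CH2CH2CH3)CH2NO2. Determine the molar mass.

Atom tally by fragment:
  CH3 → C:1 H:3
  CH2 → C:1 H:2
  CH2 → C:1 H:2
  CH(CH2CH2CH3) → C:4 H:8
  CH2NO2 → C:1 H:2 N:1 O:2
Element totals:
  C: 8
  H: 17
  N: 1
  O: 2
Molecular formula: C8H17NO2.
  M = 8(12.011) + 17(1.008) + 14.007 + 2(15.999)
    = 96.088 + 17.136 + 14.007 + 31.998 = 159.229

159.23 g/mol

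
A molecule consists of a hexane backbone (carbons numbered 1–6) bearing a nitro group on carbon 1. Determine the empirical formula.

C6H13NO2

Atom tally by fragment:
  O2NCH2 → C:1 H:2 N:1 O:2
  CH2 → C:1 H:2
  CH2 → C:1 H:2
  CH2 → C:1 H:2
  CH2 → C:1 H:2
  CH3 → C:1 H:3
Element totals:
  C: 6
  H: 13
  N: 1
  O: 2
Molecular formula: C6H13NO2.
gcd of subscripts (6, 13, 1, 2) = 1, so the empirical formula equals the molecular formula.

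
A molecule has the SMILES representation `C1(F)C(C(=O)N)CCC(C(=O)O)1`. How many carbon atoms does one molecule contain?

Atom tally by fragment:
  cyclopentane ring core → C:5 H:10
  (− 3 ring H displaced by substituents)
  + F → F:1
  + CONH2 → C:1 H:2 O:1 N:1
  + COOH → C:1 H:1 O:2
Element totals:
  C: 7
  H: 10
  F: 1
  N: 1
  O: 3

7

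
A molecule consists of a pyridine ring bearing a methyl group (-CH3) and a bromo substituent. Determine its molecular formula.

Atom tally by fragment:
  pyridine ring core → C:5 H:5 N:1
  (− 2 ring H displaced by substituents)
  + CH3 → C:1 H:3
  + Br → Br:1
Element totals:
  C: 6
  H: 6
  Br: 1
  N: 1

C6H6BrN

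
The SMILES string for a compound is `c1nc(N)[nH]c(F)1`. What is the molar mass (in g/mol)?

Atom tally by fragment:
  imidazole ring core → C:3 H:4 N:2
  (− 2 ring H displaced by substituents)
  + NH2 → N:1 H:2
  + F → F:1
Element totals:
  C: 3
  H: 4
  F: 1
  N: 3
Molecular formula: C3H4FN3.
  M = 3(12.011) + 4(1.008) + 18.998 + 3(14.007)
    = 36.033 + 4.032 + 18.998 + 42.021 = 101.084

101.08 g/mol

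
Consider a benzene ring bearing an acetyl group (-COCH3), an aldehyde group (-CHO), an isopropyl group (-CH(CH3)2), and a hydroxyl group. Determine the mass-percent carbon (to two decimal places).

69.89%

Atom tally by fragment:
  benzene ring core → C:6 H:6
  (− 4 ring H displaced by substituents)
  + COCH3 → C:2 H:3 O:1
  + CHO → C:1 H:1 O:1
  + CH(CH3)2 → C:3 H:7
  + OH → O:1 H:1
Element totals:
  C: 12
  H: 14
  O: 3
Molecular formula: C12H14O3.
Molar mass = 206.241 g/mol.
Mass from C: 12 × 12.011 = 144.132 g/mol.
%C = 144.132 / 206.241 × 100 = 69.89%.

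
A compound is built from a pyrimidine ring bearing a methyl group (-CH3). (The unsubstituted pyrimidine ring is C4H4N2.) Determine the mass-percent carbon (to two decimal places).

Atom tally by fragment:
  pyrimidine ring core → C:4 H:4 N:2
  (− 1 ring H displaced by substituents)
  + CH3 → C:1 H:3
Element totals:
  C: 5
  H: 6
  N: 2
Molecular formula: C5H6N2.
Molar mass = 94.117 g/mol.
Mass from C: 5 × 12.011 = 60.055 g/mol.
%C = 60.055 / 94.117 × 100 = 63.81%.

63.81%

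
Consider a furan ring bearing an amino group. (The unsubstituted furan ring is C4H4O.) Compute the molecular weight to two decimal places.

83.09 g/mol

Atom tally by fragment:
  furan ring core → C:4 H:4 O:1
  (− 1 ring H displaced by substituents)
  + NH2 → N:1 H:2
Element totals:
  C: 4
  H: 5
  N: 1
  O: 1
Molecular formula: C4H5NO.
  M = 4(12.011) + 5(1.008) + 14.007 + 15.999
    = 48.044 + 5.040 + 14.007 + 15.999 = 83.090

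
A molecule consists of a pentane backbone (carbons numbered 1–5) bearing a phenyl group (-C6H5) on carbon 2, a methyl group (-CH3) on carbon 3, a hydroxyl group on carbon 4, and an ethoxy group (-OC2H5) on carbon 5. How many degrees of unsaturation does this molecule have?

Atom tally by fragment:
  CH3 → C:1 H:3
  CH(C6H5) → C:7 H:6
  CH(CH3) → C:2 H:4
  CH(OH) → C:1 H:2 O:1
  CH2OC2H5 → C:3 H:7 O:1
Element totals:
  C: 14
  H: 22
  O: 2
Molecular formula: C14H22O2.
DoU = (2C + 2 + N − H − X) / 2 = (2·14 + 2 + 0 − 22 − 0) / 2 = 4.

4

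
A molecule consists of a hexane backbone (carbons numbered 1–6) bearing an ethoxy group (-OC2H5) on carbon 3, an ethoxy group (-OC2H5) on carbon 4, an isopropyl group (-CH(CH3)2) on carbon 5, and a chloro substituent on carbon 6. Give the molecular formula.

Atom tally by fragment:
  CH3 → C:1 H:3
  CH2 → C:1 H:2
  CH(OC2H5) → C:3 H:6 O:1
  CH(OC2H5) → C:3 H:6 O:1
  CH(CH(CH3)2) → C:4 H:8
  CH2Cl → C:1 H:2 Cl:1
Element totals:
  C: 13
  H: 27
  Cl: 1
  O: 2

C13H27ClO2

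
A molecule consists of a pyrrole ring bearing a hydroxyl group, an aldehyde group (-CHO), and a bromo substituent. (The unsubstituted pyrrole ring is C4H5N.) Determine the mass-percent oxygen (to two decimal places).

Atom tally by fragment:
  pyrrole ring core → C:4 H:5 N:1
  (− 3 ring H displaced by substituents)
  + OH → O:1 H:1
  + CHO → C:1 H:1 O:1
  + Br → Br:1
Element totals:
  C: 5
  H: 4
  Br: 1
  N: 1
  O: 2
Molecular formula: C5H4BrNO2.
Molar mass = 189.996 g/mol.
Mass from O: 2 × 15.999 = 31.998 g/mol.
%O = 31.998 / 189.996 × 100 = 16.84%.

16.84%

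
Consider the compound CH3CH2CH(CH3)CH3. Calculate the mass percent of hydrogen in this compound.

Element totals:
  C: 5
  H: 12
Molecular formula: C5H12.
Molar mass = 72.151 g/mol.
Mass from H: 12 × 1.008 = 12.096 g/mol.
%H = 12.096 / 72.151 × 100 = 16.76%.

16.76%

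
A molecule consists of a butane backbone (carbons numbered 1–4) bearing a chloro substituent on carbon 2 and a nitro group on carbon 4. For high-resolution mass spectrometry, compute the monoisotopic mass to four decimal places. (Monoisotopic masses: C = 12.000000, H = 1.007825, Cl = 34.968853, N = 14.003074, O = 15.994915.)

137.0244

Atom tally by fragment:
  CH3 → C:1 H:3
  CH(Cl) → C:1 H:1 Cl:1
  CH2 → C:1 H:2
  CH2NO2 → C:1 H:2 N:1 O:2
Element totals:
  C: 4
  H: 8
  Cl: 1
  N: 1
  O: 2
Molecular formula: C4H8ClNO2.
  M = 4(12.0) + 8(1.007825) + 34.968853 + 14.003074 + 2(15.994915)
    = 48.000000 + 8.062600 + 34.968853 + 14.003074 + 31.989830 = 137.024357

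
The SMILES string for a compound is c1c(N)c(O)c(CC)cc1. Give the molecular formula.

Atom tally by fragment:
  benzene ring core → C:6 H:6
  (− 3 ring H displaced by substituents)
  + NH2 → N:1 H:2
  + OH → O:1 H:1
  + C2H5 → C:2 H:5
Element totals:
  C: 8
  H: 11
  N: 1
  O: 1

C8H11NO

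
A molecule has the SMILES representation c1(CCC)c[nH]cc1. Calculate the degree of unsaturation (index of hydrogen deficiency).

Atom tally by fragment:
  pyrrole ring core → C:4 H:5 N:1
  (− 1 ring H displaced by substituents)
  + CH2CH2CH3 → C:3 H:7
Element totals:
  C: 7
  H: 11
  N: 1
Molecular formula: C7H11N.
DoU = (2C + 2 + N − H − X) / 2 = (2·7 + 2 + 1 − 11 − 0) / 2 = 3.

3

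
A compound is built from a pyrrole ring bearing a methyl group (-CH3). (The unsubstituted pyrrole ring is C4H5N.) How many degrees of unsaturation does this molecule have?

Atom tally by fragment:
  pyrrole ring core → C:4 H:5 N:1
  (− 1 ring H displaced by substituents)
  + CH3 → C:1 H:3
Element totals:
  C: 5
  H: 7
  N: 1
Molecular formula: C5H7N.
DoU = (2C + 2 + N − H − X) / 2 = (2·5 + 2 + 1 − 7 − 0) / 2 = 3.

3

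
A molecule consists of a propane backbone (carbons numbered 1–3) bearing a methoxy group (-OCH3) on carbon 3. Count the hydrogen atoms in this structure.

Atom tally by fragment:
  CH3 → C:1 H:3
  CH2 → C:1 H:2
  CH2OCH3 → C:2 H:5 O:1
Element totals:
  C: 4
  H: 10
  O: 1

10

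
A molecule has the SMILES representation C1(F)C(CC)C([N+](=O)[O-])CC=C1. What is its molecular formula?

C8H12FNO2

Atom tally by fragment:
  cyclohexene ring core → C:6 H:10
  (− 3 ring H displaced by substituents)
  + F → F:1
  + C2H5 → C:2 H:5
  + NO2 → N:1 O:2
Element totals:
  C: 8
  H: 12
  F: 1
  N: 1
  O: 2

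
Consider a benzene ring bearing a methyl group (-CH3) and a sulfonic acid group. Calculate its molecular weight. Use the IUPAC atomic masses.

172.20 g/mol

Atom tally by fragment:
  benzene ring core → C:6 H:6
  (− 2 ring H displaced by substituents)
  + CH3 → C:1 H:3
  + SO3H → S:1 O:3 H:1
Element totals:
  C: 7
  H: 8
  O: 3
  S: 1
Molecular formula: C7H8O3S.
  M = 7(12.011) + 8(1.008) + 3(15.999) + 32.06
    = 84.077 + 8.064 + 47.997 + 32.060 = 172.198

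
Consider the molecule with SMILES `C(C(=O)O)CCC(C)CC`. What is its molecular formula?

C8H16O2

Atom tally by fragment:
  HOOCCH2 → C:2 H:3 O:2
  CH2 → C:1 H:2
  CH2 → C:1 H:2
  CH(CH3) → C:2 H:4
  CH2 → C:1 H:2
  CH3 → C:1 H:3
Element totals:
  C: 8
  H: 16
  O: 2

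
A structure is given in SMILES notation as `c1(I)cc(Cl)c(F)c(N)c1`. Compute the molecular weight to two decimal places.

Atom tally by fragment:
  benzene ring core → C:6 H:6
  (− 4 ring H displaced by substituents)
  + I → I:1
  + Cl → Cl:1
  + F → F:1
  + NH2 → N:1 H:2
Element totals:
  C: 6
  H: 4
  Cl: 1
  F: 1
  I: 1
  N: 1
Molecular formula: C6H4ClFIN.
  M = 6(12.011) + 4(1.008) + 35.45 + 18.998 + 126.904 + 14.007
    = 72.066 + 4.032 + 35.450 + 18.998 + 126.904 + 14.007 = 271.457

271.46 g/mol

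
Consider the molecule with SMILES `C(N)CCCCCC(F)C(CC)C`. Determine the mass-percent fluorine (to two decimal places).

Atom tally by fragment:
  H2NCH2 → C:1 H:4 N:1
  CH2 → C:1 H:2
  CH2 → C:1 H:2
  CH2 → C:1 H:2
  CH2 → C:1 H:2
  CH2 → C:1 H:2
  CH(F) → C:1 H:1 F:1
  CH(C2H5) → C:3 H:6
  CH3 → C:1 H:3
Element totals:
  C: 11
  H: 24
  F: 1
  N: 1
Molecular formula: C11H24FN.
Molar mass = 189.318 g/mol.
Mass from F: 1 × 18.998 = 18.998 g/mol.
%F = 18.998 / 189.318 × 100 = 10.03%.

10.03%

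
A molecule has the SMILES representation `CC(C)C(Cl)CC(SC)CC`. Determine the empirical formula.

C9H19ClS

Atom tally by fragment:
  CH3 → C:1 H:3
  CH(CH3) → C:2 H:4
  CH(Cl) → C:1 H:1 Cl:1
  CH2 → C:1 H:2
  CH(SCH3) → C:2 H:4 S:1
  CH2 → C:1 H:2
  CH3 → C:1 H:3
Element totals:
  C: 9
  H: 19
  Cl: 1
  S: 1
Molecular formula: C9H19ClS.
gcd of subscripts (9, 1, 19, 1) = 1, so the empirical formula equals the molecular formula.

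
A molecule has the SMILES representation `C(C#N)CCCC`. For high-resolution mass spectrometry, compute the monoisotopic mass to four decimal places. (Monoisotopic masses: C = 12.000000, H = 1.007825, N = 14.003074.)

Atom tally by fragment:
  NCCH2 → C:2 H:2 N:1
  CH2 → C:1 H:2
  CH2 → C:1 H:2
  CH2 → C:1 H:2
  CH3 → C:1 H:3
Element totals:
  C: 6
  H: 11
  N: 1
Molecular formula: C6H11N.
  M = 6(12.0) + 11(1.007825) + 14.003074
    = 72.000000 + 11.086075 + 14.003074 = 97.089149

97.0891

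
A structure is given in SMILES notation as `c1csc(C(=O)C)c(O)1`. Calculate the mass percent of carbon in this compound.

50.69%

Atom tally by fragment:
  thiophene ring core → C:4 H:4 S:1
  (− 2 ring H displaced by substituents)
  + COCH3 → C:2 H:3 O:1
  + OH → O:1 H:1
Element totals:
  C: 6
  H: 6
  O: 2
  S: 1
Molecular formula: C6H6O2S.
Molar mass = 142.172 g/mol.
Mass from C: 6 × 12.011 = 72.066 g/mol.
%C = 72.066 / 142.172 × 100 = 50.69%.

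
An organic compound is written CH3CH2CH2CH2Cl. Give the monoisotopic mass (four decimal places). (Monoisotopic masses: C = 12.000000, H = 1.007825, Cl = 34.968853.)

Element totals:
  C: 4
  H: 9
  Cl: 1
Molecular formula: C4H9Cl.
  M = 4(12.0) + 9(1.007825) + 34.968853
    = 48.000000 + 9.070425 + 34.968853 = 92.039278

92.0393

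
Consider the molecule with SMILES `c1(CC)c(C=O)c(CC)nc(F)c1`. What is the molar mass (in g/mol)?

Atom tally by fragment:
  pyridine ring core → C:5 H:5 N:1
  (− 4 ring H displaced by substituents)
  + C2H5 → C:2 H:5
  + CHO → C:1 H:1 O:1
  + C2H5 → C:2 H:5
  + F → F:1
Element totals:
  C: 10
  H: 12
  F: 1
  N: 1
  O: 1
Molecular formula: C10H12FNO.
  M = 10(12.011) + 12(1.008) + 18.998 + 14.007 + 15.999
    = 120.110 + 12.096 + 18.998 + 14.007 + 15.999 = 181.210

181.21 g/mol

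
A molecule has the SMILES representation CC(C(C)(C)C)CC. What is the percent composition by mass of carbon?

Atom tally by fragment:
  CH3 → C:1 H:3
  CH(C(CH3)3) → C:5 H:10
  CH2 → C:1 H:2
  CH3 → C:1 H:3
Element totals:
  C: 8
  H: 18
Molecular formula: C8H18.
Molar mass = 114.232 g/mol.
Mass from C: 8 × 12.011 = 96.088 g/mol.
%C = 96.088 / 114.232 × 100 = 84.12%.

84.12%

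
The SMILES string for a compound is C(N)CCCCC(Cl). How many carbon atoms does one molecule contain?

Atom tally by fragment:
  H2NCH2 → C:1 H:4 N:1
  CH2 → C:1 H:2
  CH2 → C:1 H:2
  CH2 → C:1 H:2
  CH2 → C:1 H:2
  CH2Cl → C:1 H:2 Cl:1
Element totals:
  C: 6
  H: 14
  Cl: 1
  N: 1

6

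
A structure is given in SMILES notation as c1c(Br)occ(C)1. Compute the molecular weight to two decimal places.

Atom tally by fragment:
  furan ring core → C:4 H:4 O:1
  (− 2 ring H displaced by substituents)
  + Br → Br:1
  + CH3 → C:1 H:3
Element totals:
  C: 5
  H: 5
  Br: 1
  O: 1
Molecular formula: C5H5BrO.
  M = 5(12.011) + 5(1.008) + 79.904 + 15.999
    = 60.055 + 5.040 + 79.904 + 15.999 = 160.998

161.00 g/mol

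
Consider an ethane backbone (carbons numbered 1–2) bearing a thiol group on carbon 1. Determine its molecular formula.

C2H6S

Atom tally by fragment:
  HSCH2 → C:1 H:3 S:1
  CH3 → C:1 H:3
Element totals:
  C: 2
  H: 6
  S: 1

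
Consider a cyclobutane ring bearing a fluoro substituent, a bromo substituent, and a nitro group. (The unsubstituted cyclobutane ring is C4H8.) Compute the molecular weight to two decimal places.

Atom tally by fragment:
  cyclobutane ring core → C:4 H:8
  (− 3 ring H displaced by substituents)
  + F → F:1
  + Br → Br:1
  + NO2 → N:1 O:2
Element totals:
  C: 4
  H: 5
  Br: 1
  F: 1
  N: 1
  O: 2
Molecular formula: C4H5BrFNO2.
  M = 4(12.011) + 5(1.008) + 79.904 + 18.998 + 14.007 + 2(15.999)
    = 48.044 + 5.040 + 79.904 + 18.998 + 14.007 + 31.998 = 197.991

197.99 g/mol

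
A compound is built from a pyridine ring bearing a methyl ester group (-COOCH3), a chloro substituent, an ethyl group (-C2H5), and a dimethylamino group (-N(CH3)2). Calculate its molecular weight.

Atom tally by fragment:
  pyridine ring core → C:5 H:5 N:1
  (− 4 ring H displaced by substituents)
  + COOCH3 → C:2 H:3 O:2
  + Cl → Cl:1
  + C2H5 → C:2 H:5
  + N(CH3)2 → N:1 C:2 H:6
Element totals:
  C: 11
  H: 15
  Cl: 1
  N: 2
  O: 2
Molecular formula: C11H15ClN2O2.
  M = 11(12.011) + 15(1.008) + 35.45 + 2(14.007) + 2(15.999)
    = 132.121 + 15.120 + 35.450 + 28.014 + 31.998 = 242.703

242.70 g/mol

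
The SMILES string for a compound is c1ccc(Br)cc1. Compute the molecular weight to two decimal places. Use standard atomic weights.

Atom tally by fragment:
  benzene ring core → C:6 H:6
  (− 1 ring H displaced by substituents)
  + Br → Br:1
Element totals:
  C: 6
  H: 5
  Br: 1
Molecular formula: C6H5Br.
  M = 6(12.011) + 5(1.008) + 79.904
    = 72.066 + 5.040 + 79.904 = 157.010

157.01 g/mol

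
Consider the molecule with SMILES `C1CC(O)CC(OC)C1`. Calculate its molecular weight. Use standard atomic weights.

Atom tally by fragment:
  cyclohexane ring core → C:6 H:12
  (− 2 ring H displaced by substituents)
  + OH → O:1 H:1
  + OCH3 → C:1 H:3 O:1
Element totals:
  C: 7
  H: 14
  O: 2
Molecular formula: C7H14O2.
  M = 7(12.011) + 14(1.008) + 2(15.999)
    = 84.077 + 14.112 + 31.998 = 130.187

130.19 g/mol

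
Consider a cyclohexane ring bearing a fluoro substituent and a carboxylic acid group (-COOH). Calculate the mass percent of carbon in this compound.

Atom tally by fragment:
  cyclohexane ring core → C:6 H:12
  (− 2 ring H displaced by substituents)
  + F → F:1
  + COOH → C:1 H:1 O:2
Element totals:
  C: 7
  H: 11
  F: 1
  O: 2
Molecular formula: C7H11FO2.
Molar mass = 146.161 g/mol.
Mass from C: 7 × 12.011 = 84.077 g/mol.
%C = 84.077 / 146.161 × 100 = 57.52%.

57.52%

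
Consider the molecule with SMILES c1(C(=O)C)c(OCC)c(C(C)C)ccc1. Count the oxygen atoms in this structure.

2

Atom tally by fragment:
  benzene ring core → C:6 H:6
  (− 3 ring H displaced by substituents)
  + COCH3 → C:2 H:3 O:1
  + OC2H5 → C:2 H:5 O:1
  + CH(CH3)2 → C:3 H:7
Element totals:
  C: 13
  H: 18
  O: 2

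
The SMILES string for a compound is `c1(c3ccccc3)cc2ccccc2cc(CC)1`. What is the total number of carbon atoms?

18

Atom tally by fragment:
  naphthalene ring system core → C:10 H:8
  (− 2 ring H displaced by substituents)
  + C6H5 → C:6 H:5
  + C2H5 → C:2 H:5
Element totals:
  C: 18
  H: 16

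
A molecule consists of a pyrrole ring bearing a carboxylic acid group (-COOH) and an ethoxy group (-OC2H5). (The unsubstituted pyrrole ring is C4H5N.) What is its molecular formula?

Atom tally by fragment:
  pyrrole ring core → C:4 H:5 N:1
  (− 2 ring H displaced by substituents)
  + COOH → C:1 H:1 O:2
  + OC2H5 → C:2 H:5 O:1
Element totals:
  C: 7
  H: 9
  N: 1
  O: 3

C7H9NO3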